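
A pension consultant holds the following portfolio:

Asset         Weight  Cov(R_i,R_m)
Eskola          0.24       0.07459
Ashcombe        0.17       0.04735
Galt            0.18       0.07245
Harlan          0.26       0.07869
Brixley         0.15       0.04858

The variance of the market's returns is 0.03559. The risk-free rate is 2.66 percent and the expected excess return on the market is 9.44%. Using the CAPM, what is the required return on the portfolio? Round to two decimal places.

β_Eskola = 0.07459 / 0.03559 = 2.0958
β_Ashcombe = 0.04735 / 0.03559 = 1.3304
β_Galt = 0.07245 / 0.03559 = 2.0357
β_Harlan = 0.07869 / 0.03559 = 2.2110
β_Brixley = 0.04858 / 0.03559 = 1.3650
β_P = Σ w_i β_i = 0.24×2.0958 + 0.17×1.3304 + 0.18×2.0357 + 0.26×2.2110 + 0.15×1.3650 = 1.8752
E(R_P) = R_f + β_P × MRP = 2.66% + 1.8752 × 9.44% = 20.36%

20.36%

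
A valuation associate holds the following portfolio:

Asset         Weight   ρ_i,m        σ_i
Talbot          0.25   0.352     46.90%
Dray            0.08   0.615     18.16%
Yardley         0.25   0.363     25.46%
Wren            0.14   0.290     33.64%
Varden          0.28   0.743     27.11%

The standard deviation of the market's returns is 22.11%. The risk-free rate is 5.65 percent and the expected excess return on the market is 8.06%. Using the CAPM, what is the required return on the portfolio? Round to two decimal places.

10.88%

β_Talbot = 0.352 × 46.90% / 22.11% = 0.7467
β_Dray = 0.615 × 18.16% / 22.11% = 0.5051
β_Yardley = 0.363 × 25.46% / 22.11% = 0.4180
β_Wren = 0.290 × 33.64% / 22.11% = 0.4412
β_Varden = 0.743 × 27.11% / 22.11% = 0.9110
β_P = Σ w_i β_i = 0.25×0.7467 + 0.08×0.5051 + 0.25×0.4180 + 0.14×0.4412 + 0.28×0.9110 = 0.6484
E(R_P) = R_f + β_P × MRP = 5.65% + 0.6484 × 8.06% = 10.88%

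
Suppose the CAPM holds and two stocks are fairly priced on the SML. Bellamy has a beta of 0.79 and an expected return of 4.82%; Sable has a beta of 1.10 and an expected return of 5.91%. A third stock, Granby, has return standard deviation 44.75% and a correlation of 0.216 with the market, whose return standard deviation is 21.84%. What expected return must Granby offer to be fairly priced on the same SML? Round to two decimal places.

MRP = (5.91% − 4.82%) / (1.10 − 0.79) = 3.5161%
R_f = 4.82% − 0.79 × 3.5161% = 2.0423%
β_Granby = ρ·σ_i/σ_m = 0.216 × 44.75 / 21.84 = 0.4426
E(R_Granby) = R_f + β × MRP = 2.0423% + 0.4426 × 3.5161% = 3.60%

3.60%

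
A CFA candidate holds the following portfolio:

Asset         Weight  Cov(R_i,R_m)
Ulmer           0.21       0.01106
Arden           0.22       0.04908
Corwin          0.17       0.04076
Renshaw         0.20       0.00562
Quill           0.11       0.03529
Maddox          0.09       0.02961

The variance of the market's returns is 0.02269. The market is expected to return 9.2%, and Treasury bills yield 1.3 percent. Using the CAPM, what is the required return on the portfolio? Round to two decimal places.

10.95%

β_Ulmer = 0.01106 / 0.02269 = 0.4874
β_Arden = 0.04908 / 0.02269 = 2.1631
β_Corwin = 0.04076 / 0.02269 = 1.7964
β_Renshaw = 0.00562 / 0.02269 = 0.2477
β_Quill = 0.03529 / 0.02269 = 1.5553
β_Maddox = 0.02961 / 0.02269 = 1.3050
β_P = Σ w_i β_i = 0.21×0.4874 + 0.22×2.1631 + 0.17×1.7964 + 0.20×0.2477 + 0.11×1.5553 + 0.09×1.3050 = 1.2217
MRP = 9.2% − 1.3% = 7.90%
E(R_P) = R_f + β_P × MRP = 1.3% + 1.2217 × 7.9% = 10.95%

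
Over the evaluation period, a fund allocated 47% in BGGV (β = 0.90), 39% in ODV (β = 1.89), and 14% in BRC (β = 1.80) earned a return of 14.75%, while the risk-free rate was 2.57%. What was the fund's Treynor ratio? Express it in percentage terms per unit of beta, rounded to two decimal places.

8.63%

β_P = 0.47×0.90 + 0.39×1.89 + 0.14×1.80 = 1.4121
Treynor = (R_P − R_f) / β_P = (14.75% − 2.57%) / 1.4121 = 12.18% / 1.4121 = 8.63%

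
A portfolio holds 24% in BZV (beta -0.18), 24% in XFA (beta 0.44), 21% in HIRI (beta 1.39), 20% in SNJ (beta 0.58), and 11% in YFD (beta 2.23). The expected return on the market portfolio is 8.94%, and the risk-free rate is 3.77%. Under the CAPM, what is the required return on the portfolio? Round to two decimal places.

β_P = Σ w_i β_i = 0.24×-0.18 + 0.24×0.44 + 0.21×1.39 + 0.20×0.58 + 0.11×2.23 = 0.7156
MRP = 8.94% − 3.77% = 5.17%
E(R_P) = R_f + β_P × MRP = 3.77% + 0.7156 × 5.17% = 7.47%

7.47%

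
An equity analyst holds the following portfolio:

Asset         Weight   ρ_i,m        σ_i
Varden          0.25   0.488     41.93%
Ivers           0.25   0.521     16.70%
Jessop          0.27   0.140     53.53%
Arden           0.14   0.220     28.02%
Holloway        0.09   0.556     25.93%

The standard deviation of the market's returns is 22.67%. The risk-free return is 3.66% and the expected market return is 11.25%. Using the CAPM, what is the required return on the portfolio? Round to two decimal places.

β_Varden = 0.488 × 41.93% / 22.67% = 0.9026
β_Ivers = 0.521 × 16.70% / 22.67% = 0.3838
β_Jessop = 0.140 × 53.53% / 22.67% = 0.3306
β_Arden = 0.220 × 28.02% / 22.67% = 0.2719
β_Holloway = 0.556 × 25.93% / 22.67% = 0.6360
β_P = Σ w_i β_i = 0.25×0.9026 + 0.25×0.3838 + 0.27×0.3306 + 0.14×0.2719 + 0.09×0.6360 = 0.5062
MRP = 11.25% − 3.66% = 7.59%
E(R_P) = R_f + β_P × MRP = 3.66% + 0.5062 × 7.59% = 7.50%

7.50%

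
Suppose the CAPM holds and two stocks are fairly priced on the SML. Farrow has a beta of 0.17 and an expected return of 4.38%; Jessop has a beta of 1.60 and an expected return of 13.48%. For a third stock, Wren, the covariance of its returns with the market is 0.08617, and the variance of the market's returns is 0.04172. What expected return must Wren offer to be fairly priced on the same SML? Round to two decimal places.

MRP = (13.48% − 4.38%) / (1.60 − 0.17) = 6.3636%
R_f = 4.38% − 0.17 × 6.3636% = 3.2982%
β_Wren = Cov / Var(R_m) = 0.08617 / 0.04172 = 2.0654
E(R_Wren) = R_f + β × MRP = 3.2982% + 2.0654 × 6.3636% = 16.44%

16.44%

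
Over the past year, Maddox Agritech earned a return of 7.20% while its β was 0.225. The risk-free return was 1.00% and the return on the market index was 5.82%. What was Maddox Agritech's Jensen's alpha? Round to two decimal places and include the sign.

+5.12%

Market excess return = 5.82% − 1.00% = 4.82%
CAPM benchmark = R_f + β(R_m − R_f) = 1.00% + 0.225 × 4.82% = 2.08450%
α = actual − benchmark = 7.20% − 2.08450% = +5.12%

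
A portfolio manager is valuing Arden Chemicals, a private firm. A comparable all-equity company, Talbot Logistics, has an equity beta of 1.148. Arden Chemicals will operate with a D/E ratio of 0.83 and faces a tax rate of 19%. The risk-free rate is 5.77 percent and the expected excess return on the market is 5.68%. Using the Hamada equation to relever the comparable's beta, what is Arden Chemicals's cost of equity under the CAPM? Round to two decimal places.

16.67%

β_L = β_U × [1 + (1 − t)(D/E)] = 1.148 × [1 + (1 − 0.19) × 0.83]
    = 1.148 × [1 + 0.81 × 0.83] = 1.148 × 1.6723 = 1.9198
E(R) = R_f + β_L × MRP = 5.77% + 1.9198 × 5.68% = 16.67%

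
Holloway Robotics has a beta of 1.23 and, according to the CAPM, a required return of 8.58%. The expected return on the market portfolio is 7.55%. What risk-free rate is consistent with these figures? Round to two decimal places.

E(R) = R_f + β(E(R_m) − R_f) = R_f(1 − β) + β·E(R_m)
8.58% = R_f × (1 − 1.23) + 1.23 × 7.55%
8.58% = R_f × -0.23 + 9.2865%
R_f = (8.58% − 9.2865%) / -0.23 = 3.07%

3.07%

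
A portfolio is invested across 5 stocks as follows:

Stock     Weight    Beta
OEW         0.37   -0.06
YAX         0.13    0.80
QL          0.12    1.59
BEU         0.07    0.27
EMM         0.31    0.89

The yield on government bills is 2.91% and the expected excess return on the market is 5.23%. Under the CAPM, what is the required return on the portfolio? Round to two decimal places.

5.88%

β_P = Σ w_i β_i = 0.37×-0.06 + 0.13×0.80 + 0.12×1.59 + 0.07×0.27 + 0.31×0.89 = 0.5674
E(R_P) = R_f + β_P × MRP = 2.91% + 0.5674 × 5.23% = 5.88%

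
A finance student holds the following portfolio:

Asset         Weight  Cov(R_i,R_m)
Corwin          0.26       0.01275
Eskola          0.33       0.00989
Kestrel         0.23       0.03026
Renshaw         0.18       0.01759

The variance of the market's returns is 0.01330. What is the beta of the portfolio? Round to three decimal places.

1.256

β_Corwin = 0.01275 / 0.01330 = 0.9586
β_Eskola = 0.00989 / 0.01330 = 0.7436
β_Kestrel = 0.03026 / 0.01330 = 2.2752
β_Renshaw = 0.01759 / 0.01330 = 1.3226
β_P = Σ w_i β_i = 0.26×0.9586 + 0.33×0.7436 + 0.23×2.2752 + 0.18×1.3226 = 1.2560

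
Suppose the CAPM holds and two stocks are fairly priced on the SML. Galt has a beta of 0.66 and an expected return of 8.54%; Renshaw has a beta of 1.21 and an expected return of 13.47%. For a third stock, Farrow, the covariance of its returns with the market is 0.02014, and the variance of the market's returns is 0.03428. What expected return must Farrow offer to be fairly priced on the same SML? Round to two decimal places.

MRP = (13.47% − 8.54%) / (1.21 − 0.66) = 8.9636%
R_f = 8.54% − 0.66 × 8.9636% = 2.6240%
β_Farrow = Cov / Var(R_m) = 0.02014 / 0.03428 = 0.5875
E(R_Farrow) = R_f + β × MRP = 2.6240% + 0.5875 × 8.9636% = 7.89%

7.89%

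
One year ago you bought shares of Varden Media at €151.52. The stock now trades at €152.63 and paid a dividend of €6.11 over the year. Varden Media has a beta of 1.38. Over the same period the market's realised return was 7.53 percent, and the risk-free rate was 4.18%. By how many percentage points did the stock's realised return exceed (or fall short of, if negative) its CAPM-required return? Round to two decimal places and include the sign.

-4.04%

Realised HPR = (P1 + D1 − P0) / P0 = (152.63 + 6.11 − 151.52) / 151.52 = 7.22 / 151.52 = 4.7650%
MRP = 7.53% − 4.18% = 3.35%
CAPM required = R_f + β·MRP = 4.18% + 1.38 × 3.35% = 8.8030%
α = realised − required = 4.7650% − 8.8030% = -4.04%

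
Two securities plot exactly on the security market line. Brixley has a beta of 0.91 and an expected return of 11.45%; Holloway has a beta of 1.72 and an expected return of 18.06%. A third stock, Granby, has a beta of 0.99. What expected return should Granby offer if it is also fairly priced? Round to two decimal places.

MRP (SML slope) = (18.06% − 11.45%) / (1.72 − 0.91) = 6.61% / 0.81 = 8.1605%
R_f (intercept) = 11.45% − 0.91 × 8.1605% = 4.0239%
E(R_Granby) = R_f + β × MRP = 4.0239% + 0.99 × 8.1605% = 12.10%

12.10%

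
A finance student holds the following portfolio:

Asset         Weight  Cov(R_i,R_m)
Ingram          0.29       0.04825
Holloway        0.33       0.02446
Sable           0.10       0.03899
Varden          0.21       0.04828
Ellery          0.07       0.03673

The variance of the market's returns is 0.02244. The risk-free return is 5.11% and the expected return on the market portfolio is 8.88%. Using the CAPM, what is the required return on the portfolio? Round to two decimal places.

11.61%

β_Ingram = 0.04825 / 0.02244 = 2.1502
β_Holloway = 0.02446 / 0.02244 = 1.0900
β_Sable = 0.03899 / 0.02244 = 1.7375
β_Varden = 0.04828 / 0.02244 = 2.1515
β_Ellery = 0.03673 / 0.02244 = 1.6368
β_P = Σ w_i β_i = 0.29×2.1502 + 0.33×1.0900 + 0.10×1.7375 + 0.21×2.1515 + 0.07×1.6368 = 1.7234
MRP = 8.88% − 5.11% = 3.77%
E(R_P) = R_f + β_P × MRP = 5.11% + 1.7234 × 3.77% = 11.61%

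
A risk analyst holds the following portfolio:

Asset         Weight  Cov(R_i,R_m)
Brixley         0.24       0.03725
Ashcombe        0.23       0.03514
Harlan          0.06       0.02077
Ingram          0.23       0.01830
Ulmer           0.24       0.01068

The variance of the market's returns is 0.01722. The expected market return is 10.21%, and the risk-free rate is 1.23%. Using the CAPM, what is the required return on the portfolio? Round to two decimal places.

14.29%

β_Brixley = 0.03725 / 0.01722 = 2.1632
β_Ashcombe = 0.03514 / 0.01722 = 2.0407
β_Harlan = 0.02077 / 0.01722 = 1.2062
β_Ingram = 0.01830 / 0.01722 = 1.0627
β_Ulmer = 0.01068 / 0.01722 = 0.6202
β_P = Σ w_i β_i = 0.24×2.1632 + 0.23×2.0407 + 0.06×1.2062 + 0.23×1.0627 + 0.24×0.6202 = 1.4542
MRP = 10.21% − 1.23% = 8.98%
E(R_P) = R_f + β_P × MRP = 1.23% + 1.4542 × 8.98% = 14.29%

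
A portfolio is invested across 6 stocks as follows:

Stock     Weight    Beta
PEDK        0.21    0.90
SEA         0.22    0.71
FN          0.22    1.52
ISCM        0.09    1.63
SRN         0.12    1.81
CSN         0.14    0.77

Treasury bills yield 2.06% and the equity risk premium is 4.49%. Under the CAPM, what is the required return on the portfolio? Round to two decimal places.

β_P = Σ w_i β_i = 0.21×0.90 + 0.22×0.71 + 0.22×1.52 + 0.09×1.63 + 0.12×1.81 + 0.14×0.77 = 1.1513
E(R_P) = R_f + β_P × MRP = 2.06% + 1.1513 × 4.49% = 7.23%

7.23%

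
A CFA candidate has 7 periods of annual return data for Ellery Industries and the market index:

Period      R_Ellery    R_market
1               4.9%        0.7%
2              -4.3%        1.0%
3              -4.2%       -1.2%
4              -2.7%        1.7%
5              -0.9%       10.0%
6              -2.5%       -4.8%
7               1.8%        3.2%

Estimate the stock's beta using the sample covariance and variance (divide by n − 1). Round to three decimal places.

Mean R_i = (4.9 − 4.3 − 4.2 − 2.7 − 0.9 − 2.5 + 1.8) / 7 = -1.1286%
Mean R_m = (0.7 + 1.0 − 1.2 + 1.7 + 10.0 − 4.8 + 3.2) / 7 = 1.5143%
Σ(R_i − R̄_i)(R_m − R̄_m) = 20.3029  ⇒  Cov = 20.3029 / 6 = 3.3838
Σ(R_m − R̄_m)² = 123.0486  ⇒  Var(R_m) = 123.0486 / 6 = 20.5081
β = Cov / Var(R_m) = 3.3838 / 20.5081 = 0.1650

0.165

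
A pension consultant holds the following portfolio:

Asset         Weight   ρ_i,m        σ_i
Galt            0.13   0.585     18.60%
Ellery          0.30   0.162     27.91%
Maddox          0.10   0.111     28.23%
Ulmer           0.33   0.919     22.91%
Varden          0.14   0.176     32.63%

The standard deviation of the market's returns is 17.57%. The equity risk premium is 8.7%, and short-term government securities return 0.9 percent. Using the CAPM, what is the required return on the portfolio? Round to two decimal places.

β_Galt = 0.585 × 18.60% / 17.57% = 0.6193
β_Ellery = 0.162 × 27.91% / 17.57% = 0.2573
β_Maddox = 0.111 × 28.23% / 17.57% = 0.1783
β_Ulmer = 0.919 × 22.91% / 17.57% = 1.1983
β_Varden = 0.176 × 32.63% / 17.57% = 0.3269
β_P = Σ w_i β_i = 0.13×0.6193 + 0.30×0.2573 + 0.10×0.1783 + 0.33×1.1983 + 0.14×0.3269 = 0.6167
E(R_P) = R_f + β_P × MRP = 0.9% + 0.6167 × 8.7% = 6.27%

6.27%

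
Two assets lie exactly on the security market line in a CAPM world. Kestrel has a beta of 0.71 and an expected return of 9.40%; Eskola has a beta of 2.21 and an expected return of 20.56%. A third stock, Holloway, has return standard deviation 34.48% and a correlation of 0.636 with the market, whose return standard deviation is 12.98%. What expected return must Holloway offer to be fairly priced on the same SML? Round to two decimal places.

16.69%

MRP = (20.56% − 9.40%) / (2.21 − 0.71) = 7.4400%
R_f = 9.40% − 0.71 × 7.4400% = 4.1176%
β_Holloway = ρ·σ_i/σ_m = 0.636 × 34.48 / 12.98 = 1.6895
E(R_Holloway) = R_f + β × MRP = 4.1176% + 1.6895 × 7.4400% = 16.69%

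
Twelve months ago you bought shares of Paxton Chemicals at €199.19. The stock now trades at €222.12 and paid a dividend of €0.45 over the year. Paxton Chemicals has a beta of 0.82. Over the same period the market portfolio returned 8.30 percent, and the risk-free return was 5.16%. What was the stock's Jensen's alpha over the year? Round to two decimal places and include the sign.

Realised HPR = (P1 + D1 − P0) / P0 = (222.12 + 0.45 − 199.19) / 199.19 = 23.38 / 199.19 = 11.7375%
MRP = 8.30% − 5.16% = 3.14%
CAPM required = R_f + β·MRP = 5.16% + 0.82 × 3.14% = 7.7348%
α = realised − required = 11.7375% − 7.7348% = +4.00%

+4.00%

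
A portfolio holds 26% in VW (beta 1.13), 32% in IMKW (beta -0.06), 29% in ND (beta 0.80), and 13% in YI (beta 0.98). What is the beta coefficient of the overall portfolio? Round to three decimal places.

0.634

β_P = Σ w_i β_i = 0.26×1.13 + 0.32×-0.06 + 0.29×0.80 + 0.13×0.98 = 0.6340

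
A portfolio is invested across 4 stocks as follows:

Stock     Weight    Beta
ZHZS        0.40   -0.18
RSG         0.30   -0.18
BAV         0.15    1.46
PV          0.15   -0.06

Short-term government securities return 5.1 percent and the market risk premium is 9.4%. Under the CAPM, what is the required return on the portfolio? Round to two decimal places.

5.89%

β_P = Σ w_i β_i = 0.40×-0.18 + 0.30×-0.18 + 0.15×1.46 + 0.15×-0.06 = 0.0840
E(R_P) = R_f + β_P × MRP = 5.1% + 0.0840 × 9.4% = 5.89%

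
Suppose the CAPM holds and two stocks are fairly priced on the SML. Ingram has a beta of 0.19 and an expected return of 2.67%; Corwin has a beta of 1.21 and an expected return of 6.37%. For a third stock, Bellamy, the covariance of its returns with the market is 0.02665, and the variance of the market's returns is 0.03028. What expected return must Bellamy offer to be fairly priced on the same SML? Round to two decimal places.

5.17%

MRP = (6.37% − 2.67%) / (1.21 − 0.19) = 3.6275%
R_f = 2.67% − 0.19 × 3.6275% = 1.9808%
β_Bellamy = Cov / Var(R_m) = 0.02665 / 0.03028 = 0.8801
E(R_Bellamy) = R_f + β × MRP = 1.9808% + 0.8801 × 3.6275% = 5.17%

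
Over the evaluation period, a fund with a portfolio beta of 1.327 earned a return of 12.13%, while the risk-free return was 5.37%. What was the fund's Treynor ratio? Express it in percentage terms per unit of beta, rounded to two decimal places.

Treynor = (R_P − R_f) / β_P = (12.13% − 5.37%) / 1.3270 = 6.76% / 1.3270 = 5.09%

5.09%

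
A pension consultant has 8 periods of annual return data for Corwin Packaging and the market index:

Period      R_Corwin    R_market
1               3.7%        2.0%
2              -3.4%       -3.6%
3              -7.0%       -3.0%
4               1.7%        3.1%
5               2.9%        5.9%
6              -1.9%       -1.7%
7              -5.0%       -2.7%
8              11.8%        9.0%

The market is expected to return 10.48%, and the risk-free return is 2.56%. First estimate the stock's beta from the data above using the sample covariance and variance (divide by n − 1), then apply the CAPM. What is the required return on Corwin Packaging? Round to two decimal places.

Mean R_i = (3.7 − 3.4 − 7.0 + 1.7 + 2.9 − 1.9 − 5.0 + 11.8) / 8 = 0.3500%
Mean R_m = (2.0 − 3.6 − 3.0 + 3.1 + 5.9 − 1.7 − 2.7 + 9.0) / 8 = 1.1250%
Σ(R_i − R̄_i)(R_m − R̄_m) = 182.8000  ⇒  Cov = 182.8000 / 7 = 26.1143
Σ(R_m − R̄_m)² = 151.4350  ⇒  Var(R_m) = 151.4350 / 7 = 21.6336
β = Cov / Var(R_m) = 26.1143 / 21.6336 = 1.2071
MRP = 10.48% − 2.56% = 7.92%
E(R) = R_f + β × MRP = 2.56% + 1.2071 × 7.92% = 12.12%

12.12%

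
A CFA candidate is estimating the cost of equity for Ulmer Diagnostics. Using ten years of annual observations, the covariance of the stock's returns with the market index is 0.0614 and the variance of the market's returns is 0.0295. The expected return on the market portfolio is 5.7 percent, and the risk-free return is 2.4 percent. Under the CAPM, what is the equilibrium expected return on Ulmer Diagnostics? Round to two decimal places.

9.27%

β = Cov(R_i, R_m) / Var(R_m) = 0.0614 / 0.0295 = 2.0814
MRP = 5.7% − 2.4% = 3.30%
E(R) = R_f + β × MRP = 2.4% + 2.0814 × 3.3% = 9.27%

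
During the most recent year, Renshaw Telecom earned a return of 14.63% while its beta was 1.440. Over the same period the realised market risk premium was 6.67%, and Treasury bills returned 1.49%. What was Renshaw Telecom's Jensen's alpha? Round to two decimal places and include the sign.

+3.54%

CAPM benchmark = R_f + β(R_m − R_f) = 1.49% + 1.440 × 6.67% = 11.09480%
α = actual − benchmark = 14.63% − 11.09480% = +3.54%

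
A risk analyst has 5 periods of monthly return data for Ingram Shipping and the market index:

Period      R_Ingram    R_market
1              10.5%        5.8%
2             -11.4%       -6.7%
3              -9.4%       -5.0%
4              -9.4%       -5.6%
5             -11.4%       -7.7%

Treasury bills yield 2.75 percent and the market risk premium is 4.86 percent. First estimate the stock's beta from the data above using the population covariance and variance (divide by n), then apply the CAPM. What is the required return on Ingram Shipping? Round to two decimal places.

11.03%

Mean R_i = (10.5 − 11.4 − 9.4 − 9.4 − 11.4) / 5 = -6.2200%
Mean R_m = (5.8 − 6.7 − 5.0 − 5.6 − 7.7) / 5 = -3.8400%
Σ(R_i − R̄_i)(R_m − R̄_m) = 205.2760  ⇒  Cov = 205.2760 / 5 = 41.0552
Σ(R_m − R̄_m)² = 120.4520  ⇒  Var(R_m) = 120.4520 / 5 = 24.0904
β = Cov / Var(R_m) = 41.0552 / 24.0904 = 1.7042
E(R) = R_f + β × MRP = 2.75% + 1.7042 × 4.86% = 11.03%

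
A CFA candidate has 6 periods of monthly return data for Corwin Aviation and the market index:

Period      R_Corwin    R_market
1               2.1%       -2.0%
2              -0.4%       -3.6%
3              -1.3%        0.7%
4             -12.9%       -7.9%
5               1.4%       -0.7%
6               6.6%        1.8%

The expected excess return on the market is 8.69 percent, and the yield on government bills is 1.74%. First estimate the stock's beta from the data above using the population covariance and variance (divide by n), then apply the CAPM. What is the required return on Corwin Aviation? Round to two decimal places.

16.09%

Mean R_i = (2.1 − 0.4 − 1.3 − 12.9 + 1.4 + 6.6) / 6 = -0.7500%
Mean R_m = (-2.0 − 3.6 + 0.7 − 7.9 − 0.7 + 1.8) / 6 = -1.9500%
Σ(R_i − R̄_i)(R_m − R̄_m) = 100.3650  ⇒  Cov = 100.3650 / 6 = 16.7275
Σ(R_m − R̄_m)² = 60.7750  ⇒  Var(R_m) = 60.7750 / 6 = 10.1292
β = Cov / Var(R_m) = 16.7275 / 10.1292 = 1.6514
E(R) = R_f + β × MRP = 1.74% + 1.6514 × 8.69% = 16.09%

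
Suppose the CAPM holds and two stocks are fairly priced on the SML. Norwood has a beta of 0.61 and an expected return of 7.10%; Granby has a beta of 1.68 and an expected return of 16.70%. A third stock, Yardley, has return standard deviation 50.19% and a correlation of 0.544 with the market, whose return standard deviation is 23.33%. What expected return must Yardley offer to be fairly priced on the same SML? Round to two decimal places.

MRP = (16.70% − 7.10%) / (1.68 − 0.61) = 8.9720%
R_f = 7.10% − 0.61 × 8.9720% = 1.6271%
β_Yardley = ρ·σ_i/σ_m = 0.544 × 50.19 / 23.33 = 1.1703
E(R_Yardley) = R_f + β × MRP = 1.6271% + 1.1703 × 8.9720% = 12.13%

12.13%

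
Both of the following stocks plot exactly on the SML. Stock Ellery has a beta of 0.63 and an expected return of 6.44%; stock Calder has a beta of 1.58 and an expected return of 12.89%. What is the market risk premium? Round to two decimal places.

Both satisfy E(R) = R_f + β·MRP, so the slope of the SML is
MRP = (12.89% − 6.44%) / (1.58 − 0.63) = 6.45% / 0.95 = 6.7895%

6.79%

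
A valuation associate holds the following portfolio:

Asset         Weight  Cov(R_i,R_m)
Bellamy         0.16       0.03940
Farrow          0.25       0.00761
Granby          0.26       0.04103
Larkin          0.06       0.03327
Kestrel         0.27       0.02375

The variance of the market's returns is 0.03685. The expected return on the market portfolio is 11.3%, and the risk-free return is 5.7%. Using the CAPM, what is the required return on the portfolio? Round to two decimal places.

β_Bellamy = 0.03940 / 0.03685 = 1.0692
β_Farrow = 0.00761 / 0.03685 = 0.2065
β_Granby = 0.04103 / 0.03685 = 1.1134
β_Larkin = 0.03327 / 0.03685 = 0.9028
β_Kestrel = 0.02375 / 0.03685 = 0.6445
β_P = Σ w_i β_i = 0.16×1.0692 + 0.25×0.2065 + 0.26×1.1134 + 0.06×0.9028 + 0.27×0.6445 = 0.7404
MRP = 11.3% − 5.7% = 5.60%
E(R_P) = R_f + β_P × MRP = 5.7% + 0.7404 × 5.6% = 9.85%

9.85%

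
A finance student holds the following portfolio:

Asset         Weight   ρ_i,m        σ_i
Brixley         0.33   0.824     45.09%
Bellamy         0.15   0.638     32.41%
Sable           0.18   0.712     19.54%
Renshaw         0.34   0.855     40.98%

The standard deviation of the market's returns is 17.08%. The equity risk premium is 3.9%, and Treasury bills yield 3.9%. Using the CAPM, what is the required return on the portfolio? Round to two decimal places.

β_Brixley = 0.824 × 45.09% / 17.08% = 2.1753
β_Bellamy = 0.638 × 32.41% / 17.08% = 1.2106
β_Sable = 0.712 × 19.54% / 17.08% = 0.8145
β_Renshaw = 0.855 × 40.98% / 17.08% = 2.0514
β_P = Σ w_i β_i = 0.33×2.1753 + 0.15×1.2106 + 0.18×0.8145 + 0.34×2.0514 = 1.7435
E(R_P) = R_f + β_P × MRP = 3.9% + 1.7435 × 3.9% = 10.70%

10.70%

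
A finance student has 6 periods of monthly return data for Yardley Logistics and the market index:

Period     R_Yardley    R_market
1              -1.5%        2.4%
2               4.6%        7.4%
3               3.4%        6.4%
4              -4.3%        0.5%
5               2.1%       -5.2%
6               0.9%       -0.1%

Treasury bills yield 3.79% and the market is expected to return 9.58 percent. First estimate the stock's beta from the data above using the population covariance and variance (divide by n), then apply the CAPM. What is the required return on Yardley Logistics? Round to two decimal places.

5.37%

Mean R_i = (-1.5 + 4.6 + 3.4 − 4.3 + 2.1 + 0.9) / 6 = 0.8667%
Mean R_m = (2.4 + 7.4 + 6.4 + 0.5 − 5.2 − 0.1) / 6 = 1.9000%
Σ(R_i − R̄_i)(R_m − R̄_m) = 29.1600  ⇒  Cov = 29.1600 / 6 = 4.8600
Σ(R_m − R̄_m)² = 107.1200  ⇒  Var(R_m) = 107.1200 / 6 = 17.8533
β = Cov / Var(R_m) = 4.8600 / 17.8533 = 0.2722
MRP = 9.58% − 3.79% = 5.79%
E(R) = R_f + β × MRP = 3.79% + 0.2722 × 5.79% = 5.37%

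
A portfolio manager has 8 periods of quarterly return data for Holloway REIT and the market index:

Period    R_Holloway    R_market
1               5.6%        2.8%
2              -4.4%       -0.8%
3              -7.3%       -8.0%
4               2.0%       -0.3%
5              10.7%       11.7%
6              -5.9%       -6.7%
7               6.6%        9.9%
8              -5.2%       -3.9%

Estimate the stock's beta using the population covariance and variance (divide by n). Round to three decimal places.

0.894

Mean R_i = (5.6 − 4.4 − 7.3 + 2.0 + 10.7 − 5.9 + 6.6 − 5.2) / 8 = 0.2625%
Mean R_m = (2.8 − 0.8 − 8.0 − 0.3 + 11.7 − 6.7 + 9.9 − 3.9) / 8 = 0.5875%
Σ(R_i − R̄_i)(R_m − R̄_m) = 326.1063  ⇒  Cov = 326.1063 / 8 = 40.7633
Σ(R_m − R̄_m)² = 364.8088  ⇒  Var(R_m) = 364.8088 / 8 = 45.6011
β = Cov / Var(R_m) = 40.7633 / 45.6011 = 0.8939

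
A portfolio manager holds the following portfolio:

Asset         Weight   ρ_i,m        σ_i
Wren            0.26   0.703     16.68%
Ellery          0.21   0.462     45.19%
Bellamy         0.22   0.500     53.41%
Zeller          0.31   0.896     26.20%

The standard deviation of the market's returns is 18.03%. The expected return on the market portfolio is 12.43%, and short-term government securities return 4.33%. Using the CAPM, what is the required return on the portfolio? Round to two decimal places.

13.58%

β_Wren = 0.703 × 16.68% / 18.03% = 0.6504
β_Ellery = 0.462 × 45.19% / 18.03% = 1.1579
β_Bellamy = 0.500 × 53.41% / 18.03% = 1.4811
β_Zeller = 0.896 × 26.20% / 18.03% = 1.3020
β_P = Σ w_i β_i = 0.26×0.6504 + 0.21×1.1579 + 0.22×1.4811 + 0.31×1.3020 = 1.1417
MRP = 12.43% − 4.33% = 8.10%
E(R_P) = R_f + β_P × MRP = 4.33% + 1.1417 × 8.10% = 13.58%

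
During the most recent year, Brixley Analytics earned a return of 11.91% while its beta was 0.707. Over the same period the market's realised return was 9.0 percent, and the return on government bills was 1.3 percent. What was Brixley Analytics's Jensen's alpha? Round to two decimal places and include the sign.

+5.17%

Market excess return = 9.0% − 1.3% = 7.70%
CAPM benchmark = R_f + β(R_m − R_f) = 1.3% + 0.707 × 7.7% = 6.7439%
α = actual − benchmark = 11.91% − 6.7439% = +5.17%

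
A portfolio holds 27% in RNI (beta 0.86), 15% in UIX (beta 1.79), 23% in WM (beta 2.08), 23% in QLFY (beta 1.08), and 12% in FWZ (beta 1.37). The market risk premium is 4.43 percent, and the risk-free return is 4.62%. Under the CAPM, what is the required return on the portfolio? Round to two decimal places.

10.79%

β_P = Σ w_i β_i = 0.27×0.86 + 0.15×1.79 + 0.23×2.08 + 0.23×1.08 + 0.12×1.37 = 1.3919
E(R_P) = R_f + β_P × MRP = 4.62% + 1.3919 × 4.43% = 10.79%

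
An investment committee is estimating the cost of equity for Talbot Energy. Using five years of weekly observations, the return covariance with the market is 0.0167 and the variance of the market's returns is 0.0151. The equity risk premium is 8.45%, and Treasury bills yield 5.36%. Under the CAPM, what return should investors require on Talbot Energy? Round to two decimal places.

14.71%

β = Cov(R_i, R_m) / Var(R_m) = 0.0167 / 0.0151 = 1.1060
E(R) = R_f + β × MRP = 5.36% + 1.1060 × 8.45% = 14.71%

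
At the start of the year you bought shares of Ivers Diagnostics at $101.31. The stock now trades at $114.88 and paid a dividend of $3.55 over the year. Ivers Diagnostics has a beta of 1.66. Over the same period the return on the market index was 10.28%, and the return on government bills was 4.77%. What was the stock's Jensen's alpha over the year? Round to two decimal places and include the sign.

+2.98%

Realised HPR = (P1 + D1 − P0) / P0 = (114.88 + 3.55 − 101.31) / 101.31 = 17.12 / 101.31 = 16.8986%
MRP = 10.28% − 4.77% = 5.51%
CAPM required = R_f + β·MRP = 4.77% + 1.66 × 5.51% = 13.9166%
α = realised − required = 16.8986% − 13.9166% = +2.98%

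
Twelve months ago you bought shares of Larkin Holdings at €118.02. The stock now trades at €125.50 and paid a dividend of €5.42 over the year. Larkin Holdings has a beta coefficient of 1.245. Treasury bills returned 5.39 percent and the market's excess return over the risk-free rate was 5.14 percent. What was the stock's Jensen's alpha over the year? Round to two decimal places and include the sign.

-0.86%

Realised HPR = (P1 + D1 − P0) / P0 = (125.50 + 5.42 − 118.02) / 118.02 = 12.90 / 118.02 = 10.9304%
CAPM required = R_f + β·MRP = 5.39% + 1.245 × 5.14% = 11.78930%
α = realised − required = 10.9304% − 11.78930% = -0.86%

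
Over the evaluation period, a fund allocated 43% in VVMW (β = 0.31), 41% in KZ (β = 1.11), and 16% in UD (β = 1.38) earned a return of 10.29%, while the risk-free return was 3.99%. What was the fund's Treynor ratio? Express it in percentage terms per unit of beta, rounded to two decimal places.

β_P = 0.43×0.31 + 0.41×1.11 + 0.16×1.38 = 0.8092
Treynor = (R_P − R_f) / β_P = (10.29% − 3.99%) / 0.8092 = 6.30% / 0.8092 = 7.79%

7.79%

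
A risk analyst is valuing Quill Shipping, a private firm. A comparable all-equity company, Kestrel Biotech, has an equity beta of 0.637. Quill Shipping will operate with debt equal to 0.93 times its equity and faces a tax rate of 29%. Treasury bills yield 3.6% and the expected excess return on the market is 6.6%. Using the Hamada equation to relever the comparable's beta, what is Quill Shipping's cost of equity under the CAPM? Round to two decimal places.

β_L = β_U × [1 + (1 − t)(D/E)] = 0.637 × [1 + (1 − 0.29) × 0.93]
    = 0.637 × [1 + 0.71 × 0.93] = 0.637 × 1.6603 = 1.0576
E(R) = R_f + β_L × MRP = 3.6% + 1.0576 × 6.6% = 10.58%

10.58%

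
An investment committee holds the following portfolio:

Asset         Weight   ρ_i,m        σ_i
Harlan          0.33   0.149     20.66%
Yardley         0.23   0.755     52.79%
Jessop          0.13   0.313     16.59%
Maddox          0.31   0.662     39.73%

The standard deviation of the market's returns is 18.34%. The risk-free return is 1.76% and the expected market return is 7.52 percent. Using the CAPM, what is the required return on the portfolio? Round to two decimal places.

β_Harlan = 0.149 × 20.66% / 18.34% = 0.1678
β_Yardley = 0.755 × 52.79% / 18.34% = 2.1732
β_Jessop = 0.313 × 16.59% / 18.34% = 0.2831
β_Maddox = 0.662 × 39.73% / 18.34% = 1.4341
β_P = Σ w_i β_i = 0.33×0.1678 + 0.23×2.1732 + 0.13×0.2831 + 0.31×1.4341 = 1.0366
MRP = 7.52% − 1.76% = 5.76%
E(R_P) = R_f + β_P × MRP = 1.76% + 1.0366 × 5.76% = 7.73%

7.73%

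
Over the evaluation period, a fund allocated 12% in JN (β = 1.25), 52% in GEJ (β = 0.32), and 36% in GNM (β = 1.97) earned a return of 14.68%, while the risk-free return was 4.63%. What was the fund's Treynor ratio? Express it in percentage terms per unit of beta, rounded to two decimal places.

β_P = 0.12×1.25 + 0.52×0.32 + 0.36×1.97 = 1.0256
Treynor = (R_P − R_f) / β_P = (14.68% − 4.63%) / 1.0256 = 10.05% / 1.0256 = 9.80%

9.80%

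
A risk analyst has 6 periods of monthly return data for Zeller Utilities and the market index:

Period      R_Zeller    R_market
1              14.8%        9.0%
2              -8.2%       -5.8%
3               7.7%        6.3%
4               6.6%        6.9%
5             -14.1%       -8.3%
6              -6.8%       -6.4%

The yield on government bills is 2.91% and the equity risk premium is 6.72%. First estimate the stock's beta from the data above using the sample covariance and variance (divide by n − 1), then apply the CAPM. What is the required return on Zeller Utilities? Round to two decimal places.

Mean R_i = (14.8 − 8.2 + 7.7 + 6.6 − 14.1 − 6.8) / 6 = 0.0000%
Mean R_m = (9.0 − 5.8 + 6.3 + 6.9 − 8.3 − 6.4) / 6 = 0.2833%
Σ(R_i − R̄_i)(R_m − R̄_m) = 435.3600  ⇒  Cov = 435.3600 / 5 = 87.0720
Σ(R_m − R̄_m)² = 311.3083  ⇒  Var(R_m) = 311.3083 / 5 = 62.2617
β = Cov / Var(R_m) = 87.0720 / 62.2617 = 1.3985
E(R) = R_f + β × MRP = 2.91% + 1.3985 × 6.72% = 12.31%

12.31%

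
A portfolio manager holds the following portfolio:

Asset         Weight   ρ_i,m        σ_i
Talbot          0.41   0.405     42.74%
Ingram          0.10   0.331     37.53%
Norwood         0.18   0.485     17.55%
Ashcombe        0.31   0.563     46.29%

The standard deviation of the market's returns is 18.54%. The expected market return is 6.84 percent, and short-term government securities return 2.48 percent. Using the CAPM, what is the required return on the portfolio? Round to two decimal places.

β_Talbot = 0.405 × 42.74% / 18.54% = 0.9336
β_Ingram = 0.331 × 37.53% / 18.54% = 0.6700
β_Norwood = 0.485 × 17.55% / 18.54% = 0.4591
β_Ashcombe = 0.563 × 46.29% / 18.54% = 1.4057
β_P = Σ w_i β_i = 0.41×0.9336 + 0.10×0.6700 + 0.18×0.4591 + 0.31×1.4057 = 0.9682
MRP = 6.84% − 2.48% = 4.36%
E(R_P) = R_f + β_P × MRP = 2.48% + 0.9682 × 4.36% = 6.70%

6.70%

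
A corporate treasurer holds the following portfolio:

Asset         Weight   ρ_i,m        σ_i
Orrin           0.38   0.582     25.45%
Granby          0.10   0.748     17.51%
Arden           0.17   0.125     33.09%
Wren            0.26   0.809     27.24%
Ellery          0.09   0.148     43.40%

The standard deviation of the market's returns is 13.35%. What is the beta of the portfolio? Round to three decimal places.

β_Orrin = 0.582 × 25.45% / 13.35% = 1.1095
β_Granby = 0.748 × 17.51% / 13.35% = 0.9811
β_Arden = 0.125 × 33.09% / 13.35% = 0.3098
β_Wren = 0.809 × 27.24% / 13.35% = 1.6507
β_Ellery = 0.148 × 43.40% / 13.35% = 0.4811
β_P = Σ w_i β_i = 0.38×1.1095 + 0.10×0.9811 + 0.17×0.3098 + 0.26×1.6507 + 0.09×0.4811 = 1.0449

1.045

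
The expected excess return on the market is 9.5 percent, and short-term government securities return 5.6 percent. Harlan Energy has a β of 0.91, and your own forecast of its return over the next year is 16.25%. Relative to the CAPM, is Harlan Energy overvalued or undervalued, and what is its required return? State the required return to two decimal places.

Undervalued; required return 14.25%

Required return = R_f + β·MRP = 5.6% + 0.91 × 9.5% = 14.25%
Forecast 16.25% > required 14.25% → the stock plots above the SML → undervalued.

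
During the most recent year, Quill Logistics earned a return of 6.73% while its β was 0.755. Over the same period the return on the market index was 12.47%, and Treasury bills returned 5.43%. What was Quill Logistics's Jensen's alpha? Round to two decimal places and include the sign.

-4.02%

Market excess return = 12.47% − 5.43% = 7.04%
CAPM benchmark = R_f + β(R_m − R_f) = 5.43% + 0.755 × 7.04% = 10.74520%
α = actual − benchmark = 6.73% − 10.74520% = -4.02%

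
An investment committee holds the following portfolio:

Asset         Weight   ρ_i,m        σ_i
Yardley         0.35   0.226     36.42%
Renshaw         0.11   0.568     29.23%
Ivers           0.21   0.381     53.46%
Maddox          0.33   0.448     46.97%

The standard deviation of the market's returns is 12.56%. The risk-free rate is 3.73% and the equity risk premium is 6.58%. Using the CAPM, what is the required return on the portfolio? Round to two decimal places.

β_Yardley = 0.226 × 36.42% / 12.56% = 0.6553
β_Renshaw = 0.568 × 29.23% / 12.56% = 1.3219
β_Ivers = 0.381 × 53.46% / 12.56% = 1.6217
β_Maddox = 0.448 × 46.97% / 12.56% = 1.6754
β_P = Σ w_i β_i = 0.35×0.6553 + 0.11×1.3219 + 0.21×1.6217 + 0.33×1.6754 = 1.2682
E(R_P) = R_f + β_P × MRP = 3.73% + 1.2682 × 6.58% = 12.07%

12.07%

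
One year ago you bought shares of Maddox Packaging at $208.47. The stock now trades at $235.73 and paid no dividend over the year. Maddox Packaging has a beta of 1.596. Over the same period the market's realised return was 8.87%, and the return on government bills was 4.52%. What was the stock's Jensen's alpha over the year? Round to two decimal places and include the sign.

Realised HPR = (P1 + D1 − P0) / P0 = (235.73 + 0.00 − 208.47) / 208.47 = 27.26 / 208.47 = 13.0762%
MRP = 8.87% − 4.52% = 4.35%
CAPM required = R_f + β·MRP = 4.52% + 1.596 × 4.35% = 11.46260%
α = realised − required = 13.0762% − 11.46260% = +1.61%

+1.61%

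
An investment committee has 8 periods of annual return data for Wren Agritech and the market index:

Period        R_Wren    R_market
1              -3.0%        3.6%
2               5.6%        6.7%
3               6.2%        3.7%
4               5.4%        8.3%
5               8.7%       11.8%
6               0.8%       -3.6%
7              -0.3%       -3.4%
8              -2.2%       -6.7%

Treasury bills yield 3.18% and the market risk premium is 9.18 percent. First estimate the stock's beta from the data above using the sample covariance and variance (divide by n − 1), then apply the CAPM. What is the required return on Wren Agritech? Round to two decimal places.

Mean R_i = (-3.0 + 5.6 + 6.2 + 5.4 + 8.7 + 0.8 − 0.3 − 2.2) / 8 = 2.6500%
Mean R_m = (3.6 + 6.7 + 3.7 + 8.3 + 11.8 − 3.6 − 3.4 − 6.7) / 8 = 2.5500%
Σ(R_i − R̄_i)(R_m − R̄_m) = 155.9600  ⇒  Cov = 155.9600 / 7 = 22.2800
Σ(R_m − R̄_m)² = 297.0600  ⇒  Var(R_m) = 297.0600 / 7 = 42.4371
β = Cov / Var(R_m) = 22.2800 / 42.4371 = 0.5250
E(R) = R_f + β × MRP = 3.18% + 0.5250 × 9.18% = 8.00%

8.00%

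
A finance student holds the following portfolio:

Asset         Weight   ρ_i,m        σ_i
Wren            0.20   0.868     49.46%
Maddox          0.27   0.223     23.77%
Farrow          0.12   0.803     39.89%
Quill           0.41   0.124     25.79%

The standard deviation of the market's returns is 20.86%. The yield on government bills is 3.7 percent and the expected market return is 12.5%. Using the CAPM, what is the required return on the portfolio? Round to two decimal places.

β_Wren = 0.868 × 49.46% / 20.86% = 2.0581
β_Maddox = 0.223 × 23.77% / 20.86% = 0.2541
β_Farrow = 0.803 × 39.89% / 20.86% = 1.5356
β_Quill = 0.124 × 25.79% / 20.86% = 0.1533
β_P = Σ w_i β_i = 0.20×2.0581 + 0.27×0.2541 + 0.12×1.5356 + 0.41×0.1533 = 0.7274
MRP = 12.5% − 3.7% = 8.80%
E(R_P) = R_f + β_P × MRP = 3.7% + 0.7274 × 8.8% = 10.10%

10.10%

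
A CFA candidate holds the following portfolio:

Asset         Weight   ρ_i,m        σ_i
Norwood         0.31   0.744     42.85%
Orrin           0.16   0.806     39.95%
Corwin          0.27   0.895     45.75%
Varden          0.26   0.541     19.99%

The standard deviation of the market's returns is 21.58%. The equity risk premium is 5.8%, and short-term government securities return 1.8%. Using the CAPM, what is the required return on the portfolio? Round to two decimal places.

β_Norwood = 0.744 × 42.85% / 21.58% = 1.4773
β_Orrin = 0.806 × 39.95% / 21.58% = 1.4921
β_Corwin = 0.895 × 45.75% / 21.58% = 1.8974
β_Varden = 0.541 × 19.99% / 21.58% = 0.5011
β_P = Σ w_i β_i = 0.31×1.4773 + 0.16×1.4921 + 0.27×1.8974 + 0.26×0.5011 = 1.3393
E(R_P) = R_f + β_P × MRP = 1.8% + 1.3393 × 5.8% = 9.57%

9.57%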